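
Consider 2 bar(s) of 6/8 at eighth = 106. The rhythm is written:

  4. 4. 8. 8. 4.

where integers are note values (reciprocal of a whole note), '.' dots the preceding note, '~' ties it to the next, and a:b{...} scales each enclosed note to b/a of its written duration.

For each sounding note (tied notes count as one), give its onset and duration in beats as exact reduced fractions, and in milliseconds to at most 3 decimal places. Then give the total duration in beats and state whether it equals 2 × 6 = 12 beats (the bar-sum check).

1) 0.0ms=0b +1698.113ms=3b
2) 1698.113ms=3b +1698.113ms=3b
3) 3396.226ms=6b +849.057ms=3/2b
4) 4245.283ms=15/2b +849.057ms=3/2b
5) 5094.34ms=9b +1698.113ms=3b
Σ=12b of 12 (106bpm 6/8) — PASS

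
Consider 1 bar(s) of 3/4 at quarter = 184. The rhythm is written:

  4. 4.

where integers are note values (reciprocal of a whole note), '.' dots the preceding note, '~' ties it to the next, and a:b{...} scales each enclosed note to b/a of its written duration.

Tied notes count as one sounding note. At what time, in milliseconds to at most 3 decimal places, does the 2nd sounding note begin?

1. 0.0ms @ 0 + 489.13ms (3/2)
2. 489.13ms @ 3/2 + 489.13ms (3/2)

note 2 onset = 3/2b = 489.13ms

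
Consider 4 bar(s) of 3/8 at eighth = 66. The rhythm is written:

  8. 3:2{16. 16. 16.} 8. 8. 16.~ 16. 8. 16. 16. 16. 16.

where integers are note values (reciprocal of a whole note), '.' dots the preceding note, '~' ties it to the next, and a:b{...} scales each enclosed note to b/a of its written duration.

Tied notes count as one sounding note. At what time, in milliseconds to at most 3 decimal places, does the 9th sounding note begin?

1. 0.0ms @ 0 + 1363.636ms (3/2)
2. 1363.636ms @ 3/2 + 454.545ms (1/2)
3. 1818.182ms @ 2 + 454.545ms (1/2)
4. 2272.727ms @ 5/2 + 454.545ms (1/2)
5. 2727.273ms @ 3 + 1363.636ms (3/2)
6. 4090.909ms @ 9/2 + 1363.636ms (3/2)
7. 5454.545ms @ 6 + 1363.636ms (3/2)
8. 6818.182ms @ 15/2 + 1363.636ms (3/2)
9. 8181.818ms @ 9 + 681.818ms (3/4)
10. 8863.636ms @ 39/4 + 681.818ms (3/4)
11. 9545.455ms @ 21/2 + 681.818ms (3/4)
12. 10227.273ms @ 45/4 + 681.818ms (3/4)

note 9 onset = 9b = 8181.818ms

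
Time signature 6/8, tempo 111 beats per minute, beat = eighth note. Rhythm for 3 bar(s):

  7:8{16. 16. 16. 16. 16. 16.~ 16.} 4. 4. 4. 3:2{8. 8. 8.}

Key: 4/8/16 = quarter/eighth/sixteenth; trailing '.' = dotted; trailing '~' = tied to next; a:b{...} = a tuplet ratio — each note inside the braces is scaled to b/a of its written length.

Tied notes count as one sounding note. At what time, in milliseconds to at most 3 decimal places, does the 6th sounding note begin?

1. 0.0ms @ 0 + 463.32ms (6/7)
2. 463.32ms @ 6/7 + 463.32ms (6/7)
3. 926.641ms @ 12/7 + 463.32ms (6/7)
4. 1389.961ms @ 18/7 + 463.32ms (6/7)
5. 1853.282ms @ 24/7 + 463.32ms (6/7)
6. 2316.602ms @ 30/7 + 926.641ms (12/7)
7. 3243.243ms @ 6 + 1621.622ms (3)
8. 4864.865ms @ 9 + 1621.622ms (3)
9. 6486.486ms @ 12 + 1621.622ms (3)
10. 8108.108ms @ 15 + 540.541ms (1)
11. 8648.649ms @ 16 + 540.541ms (1)
12. 9189.189ms @ 17 + 540.541ms (1)

note 6 onset = 30/7b = 2316.602ms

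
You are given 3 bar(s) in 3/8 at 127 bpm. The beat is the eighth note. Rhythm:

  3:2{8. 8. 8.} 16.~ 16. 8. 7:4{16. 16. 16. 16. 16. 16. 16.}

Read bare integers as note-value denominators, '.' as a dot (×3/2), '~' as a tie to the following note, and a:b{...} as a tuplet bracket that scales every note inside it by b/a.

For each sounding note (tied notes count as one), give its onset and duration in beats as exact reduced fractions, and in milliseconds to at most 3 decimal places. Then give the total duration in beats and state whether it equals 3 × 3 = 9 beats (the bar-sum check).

1) 0.0ms=0b +472.441ms=1b
2) 472.441ms=1b +472.441ms=1b
3) 944.882ms=2b +472.441ms=1b
4) 1417.323ms=3b +708.661ms=3/2b
5) 2125.984ms=9/2b +708.661ms=3/2b
6) 2834.646ms=6b +202.475ms=3/7b
7) 3037.12ms=45/7b +202.475ms=3/7b
8) 3239.595ms=48/7b +202.475ms=3/7b
9) 3442.07ms=51/7b +202.475ms=3/7b
10) 3644.544ms=54/7b +202.475ms=3/7b
11) 3847.019ms=57/7b +202.475ms=3/7b
12) 4049.494ms=60/7b +202.475ms=3/7b
Σ=9b of 9 (127bpm 3/8) — PASS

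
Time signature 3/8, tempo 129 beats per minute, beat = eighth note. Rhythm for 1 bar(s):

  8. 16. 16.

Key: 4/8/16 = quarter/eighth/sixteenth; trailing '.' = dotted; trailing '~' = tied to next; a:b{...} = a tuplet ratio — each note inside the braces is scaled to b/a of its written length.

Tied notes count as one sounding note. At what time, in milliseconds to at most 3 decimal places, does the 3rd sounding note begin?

note 3 onset = 9/4b = 1046.512ms

1. 0.0ms @ 0 + 697.674ms (3/2)
2. 697.674ms @ 3/2 + 348.837ms (3/4)
3. 1046.512ms @ 9/4 + 348.837ms (3/4)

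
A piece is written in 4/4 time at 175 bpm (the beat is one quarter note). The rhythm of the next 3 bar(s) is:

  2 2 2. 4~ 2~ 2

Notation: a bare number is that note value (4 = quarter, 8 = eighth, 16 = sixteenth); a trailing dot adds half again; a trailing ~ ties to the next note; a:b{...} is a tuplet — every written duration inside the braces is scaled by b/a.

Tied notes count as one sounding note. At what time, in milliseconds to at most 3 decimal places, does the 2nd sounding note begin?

note 2 onset = 2b = 685.714ms

1. 0.0ms @ 0 + 685.714ms (2)
2. 685.714ms @ 2 + 685.714ms (2)
3. 1371.429ms @ 4 + 1028.571ms (3)
4. 2400.0ms @ 7 + 1714.286ms (5)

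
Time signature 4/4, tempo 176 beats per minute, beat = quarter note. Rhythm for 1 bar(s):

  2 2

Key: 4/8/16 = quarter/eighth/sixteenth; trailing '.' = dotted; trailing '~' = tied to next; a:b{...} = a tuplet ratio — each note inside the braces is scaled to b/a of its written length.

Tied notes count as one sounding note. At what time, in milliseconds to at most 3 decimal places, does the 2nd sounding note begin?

note 2 onset = 2b = 681.818ms

1. 0.0ms @ 0 + 681.818ms (2)
2. 681.818ms @ 2 + 681.818ms (2)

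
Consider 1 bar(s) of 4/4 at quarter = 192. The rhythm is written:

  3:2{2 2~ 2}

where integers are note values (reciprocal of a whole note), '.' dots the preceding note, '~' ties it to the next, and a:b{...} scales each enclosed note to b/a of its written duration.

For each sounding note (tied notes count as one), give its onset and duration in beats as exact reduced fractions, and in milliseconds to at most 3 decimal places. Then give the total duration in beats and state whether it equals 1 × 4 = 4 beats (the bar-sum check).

1) 0.0ms=0b +416.667ms=4/3b
2) 416.667ms=4/3b +833.333ms=8/3b
Σ=4b of 4 (192bpm 4/4) — PASS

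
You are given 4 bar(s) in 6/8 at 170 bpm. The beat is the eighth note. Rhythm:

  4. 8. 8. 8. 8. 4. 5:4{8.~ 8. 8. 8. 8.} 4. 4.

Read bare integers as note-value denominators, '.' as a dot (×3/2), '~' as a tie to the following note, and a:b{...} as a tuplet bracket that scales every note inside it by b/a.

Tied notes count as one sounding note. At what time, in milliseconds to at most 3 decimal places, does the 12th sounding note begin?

note 12 onset = 21b = 7411.765ms

1. 0.0ms @ 0 + 1058.824ms (3)
2. 1058.824ms @ 3 + 529.412ms (3/2)
3. 1588.235ms @ 9/2 + 529.412ms (3/2)
4. 2117.647ms @ 6 + 529.412ms (3/2)
5. 2647.059ms @ 15/2 + 529.412ms (3/2)
6. 3176.471ms @ 9 + 1058.824ms (3)
7. 4235.294ms @ 12 + 847.059ms (12/5)
8. 5082.353ms @ 72/5 + 423.529ms (6/5)
9. 5505.882ms @ 78/5 + 423.529ms (6/5)
10. 5929.412ms @ 84/5 + 423.529ms (6/5)
11. 6352.941ms @ 18 + 1058.824ms (3)
12. 7411.765ms @ 21 + 1058.824ms (3)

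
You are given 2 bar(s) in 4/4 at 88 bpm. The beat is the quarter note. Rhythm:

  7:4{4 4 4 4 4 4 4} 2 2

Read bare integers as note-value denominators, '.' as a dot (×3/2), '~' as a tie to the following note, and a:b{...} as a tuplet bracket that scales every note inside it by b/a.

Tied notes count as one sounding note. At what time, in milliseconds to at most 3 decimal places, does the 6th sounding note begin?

1. 0.0ms @ 0 + 389.61ms (4/7)
2. 389.61ms @ 4/7 + 389.61ms (4/7)
3. 779.221ms @ 8/7 + 389.61ms (4/7)
4. 1168.831ms @ 12/7 + 389.61ms (4/7)
5. 1558.442ms @ 16/7 + 389.61ms (4/7)
6. 1948.052ms @ 20/7 + 389.61ms (4/7)
7. 2337.662ms @ 24/7 + 389.61ms (4/7)
8. 2727.273ms @ 4 + 1363.636ms (2)
9. 4090.909ms @ 6 + 1363.636ms (2)

note 6 onset = 20/7b = 1948.052ms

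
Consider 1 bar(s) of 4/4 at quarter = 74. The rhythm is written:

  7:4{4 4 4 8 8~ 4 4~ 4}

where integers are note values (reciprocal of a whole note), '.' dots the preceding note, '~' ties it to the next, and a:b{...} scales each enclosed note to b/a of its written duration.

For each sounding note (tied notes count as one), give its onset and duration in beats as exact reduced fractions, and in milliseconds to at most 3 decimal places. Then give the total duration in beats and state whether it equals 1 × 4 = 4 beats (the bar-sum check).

1) 0.0ms=0b +463.32ms=4/7b
2) 463.32ms=4/7b +463.32ms=4/7b
3) 926.641ms=8/7b +463.32ms=4/7b
4) 1389.961ms=12/7b +231.66ms=2/7b
5) 1621.622ms=2b +694.981ms=6/7b
6) 2316.602ms=20/7b +926.641ms=8/7b
Σ=4b of 4 (74bpm 4/4) — PASS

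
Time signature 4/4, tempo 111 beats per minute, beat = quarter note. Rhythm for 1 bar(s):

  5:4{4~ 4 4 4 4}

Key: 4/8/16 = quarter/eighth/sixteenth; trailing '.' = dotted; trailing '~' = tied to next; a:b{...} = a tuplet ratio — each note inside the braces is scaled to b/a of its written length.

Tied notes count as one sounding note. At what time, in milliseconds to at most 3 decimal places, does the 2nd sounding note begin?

1. 0.0ms @ 0 + 864.865ms (8/5)
2. 864.865ms @ 8/5 + 432.432ms (4/5)
3. 1297.297ms @ 12/5 + 432.432ms (4/5)
4. 1729.73ms @ 16/5 + 432.432ms (4/5)

note 2 onset = 8/5b = 864.865ms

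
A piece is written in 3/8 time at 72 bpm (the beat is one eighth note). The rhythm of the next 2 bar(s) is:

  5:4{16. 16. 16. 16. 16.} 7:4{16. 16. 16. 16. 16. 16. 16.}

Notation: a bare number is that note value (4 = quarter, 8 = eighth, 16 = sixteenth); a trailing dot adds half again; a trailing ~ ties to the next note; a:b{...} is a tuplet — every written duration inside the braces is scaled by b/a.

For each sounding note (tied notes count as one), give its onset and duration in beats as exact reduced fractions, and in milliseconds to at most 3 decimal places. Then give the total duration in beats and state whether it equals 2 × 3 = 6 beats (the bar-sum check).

1) 0.0ms=0b +500.0ms=3/5b
2) 500.0ms=3/5b +500.0ms=3/5b
3) 1000.0ms=6/5b +500.0ms=3/5b
4) 1500.0ms=9/5b +500.0ms=3/5b
5) 2000.0ms=12/5b +500.0ms=3/5b
6) 2500.0ms=3b +357.143ms=3/7b
7) 2857.143ms=24/7b +357.143ms=3/7b
8) 3214.286ms=27/7b +357.143ms=3/7b
9) 3571.429ms=30/7b +357.143ms=3/7b
10) 3928.571ms=33/7b +357.143ms=3/7b
11) 4285.714ms=36/7b +357.143ms=3/7b
12) 4642.857ms=39/7b +357.143ms=3/7b
Σ=6b of 6 (72bpm 3/8) — PASS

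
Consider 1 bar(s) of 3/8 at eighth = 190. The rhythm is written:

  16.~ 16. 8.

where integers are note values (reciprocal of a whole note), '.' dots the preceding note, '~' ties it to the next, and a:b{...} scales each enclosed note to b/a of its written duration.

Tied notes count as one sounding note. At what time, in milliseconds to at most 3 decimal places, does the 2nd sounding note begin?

1. 0.0ms @ 0 + 473.684ms (3/2)
2. 473.684ms @ 3/2 + 473.684ms (3/2)

note 2 onset = 3/2b = 473.684ms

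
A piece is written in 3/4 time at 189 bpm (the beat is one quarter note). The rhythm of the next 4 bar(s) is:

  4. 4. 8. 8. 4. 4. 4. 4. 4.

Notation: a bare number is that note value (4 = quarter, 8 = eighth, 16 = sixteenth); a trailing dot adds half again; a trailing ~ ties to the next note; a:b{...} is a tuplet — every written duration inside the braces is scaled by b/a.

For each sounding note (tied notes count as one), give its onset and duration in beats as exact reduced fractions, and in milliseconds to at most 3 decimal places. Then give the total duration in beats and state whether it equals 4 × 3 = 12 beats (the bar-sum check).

1) 0.0ms=0b +476.19ms=3/2b
2) 476.19ms=3/2b +476.19ms=3/2b
3) 952.381ms=3b +238.095ms=3/4b
4) 1190.476ms=15/4b +238.095ms=3/4b
5) 1428.571ms=9/2b +476.19ms=3/2b
6) 1904.762ms=6b +476.19ms=3/2b
7) 2380.952ms=15/2b +476.19ms=3/2b
8) 2857.143ms=9b +476.19ms=3/2b
9) 3333.333ms=21/2b +476.19ms=3/2b
Σ=12b of 12 (189bpm 3/4) — PASS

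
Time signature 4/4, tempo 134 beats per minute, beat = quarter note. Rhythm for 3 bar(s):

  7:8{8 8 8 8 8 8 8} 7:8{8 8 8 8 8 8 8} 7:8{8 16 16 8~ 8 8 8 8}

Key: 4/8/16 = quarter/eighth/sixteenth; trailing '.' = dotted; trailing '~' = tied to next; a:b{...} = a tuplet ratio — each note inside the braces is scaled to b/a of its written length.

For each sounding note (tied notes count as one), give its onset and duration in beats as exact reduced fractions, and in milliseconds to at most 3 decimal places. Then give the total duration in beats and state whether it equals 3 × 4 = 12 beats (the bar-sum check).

1) 0.0ms=0b +255.864ms=4/7b
2) 255.864ms=4/7b +255.864ms=4/7b
3) 511.727ms=8/7b +255.864ms=4/7b
4) 767.591ms=12/7b +255.864ms=4/7b
5) 1023.454ms=16/7b +255.864ms=4/7b
6) 1279.318ms=20/7b +255.864ms=4/7b
7) 1535.181ms=24/7b +255.864ms=4/7b
8) 1791.045ms=4b +255.864ms=4/7b
9) 2046.908ms=32/7b +255.864ms=4/7b
10) 2302.772ms=36/7b +255.864ms=4/7b
11) 2558.635ms=40/7b +255.864ms=4/7b
12) 2814.499ms=44/7b +255.864ms=4/7b
13) 3070.362ms=48/7b +255.864ms=4/7b
14) 3326.226ms=52/7b +255.864ms=4/7b
15) 3582.09ms=8b +255.864ms=4/7b
16) 3837.953ms=60/7b +127.932ms=2/7b
17) 3965.885ms=62/7b +127.932ms=2/7b
18) 4093.817ms=64/7b +511.727ms=8/7b
19) 4605.544ms=72/7b +255.864ms=4/7b
20) 4861.407ms=76/7b +255.864ms=4/7b
21) 5117.271ms=80/7b +255.864ms=4/7b
Σ=12b of 12 (134bpm 4/4) — PASS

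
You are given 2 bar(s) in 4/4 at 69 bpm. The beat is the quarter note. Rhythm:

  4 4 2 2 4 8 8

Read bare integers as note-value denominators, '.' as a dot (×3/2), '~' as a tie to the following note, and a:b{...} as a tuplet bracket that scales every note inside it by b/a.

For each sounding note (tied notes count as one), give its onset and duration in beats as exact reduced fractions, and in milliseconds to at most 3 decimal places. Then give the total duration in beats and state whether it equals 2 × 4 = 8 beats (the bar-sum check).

1) 0.0ms=0b +869.565ms=1b
2) 869.565ms=1b +869.565ms=1b
3) 1739.13ms=2b +1739.13ms=2b
4) 3478.261ms=4b +1739.13ms=2b
5) 5217.391ms=6b +869.565ms=1b
6) 6086.957ms=7b +434.783ms=1/2b
7) 6521.739ms=15/2b +434.783ms=1/2b
Σ=8b of 8 (69bpm 4/4) — PASS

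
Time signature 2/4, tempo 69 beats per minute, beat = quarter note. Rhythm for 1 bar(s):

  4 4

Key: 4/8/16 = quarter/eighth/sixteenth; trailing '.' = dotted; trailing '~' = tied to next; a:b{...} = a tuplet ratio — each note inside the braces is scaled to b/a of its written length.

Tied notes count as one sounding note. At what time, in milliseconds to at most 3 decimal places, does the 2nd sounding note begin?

1. 0.0ms @ 0 + 869.565ms (1)
2. 869.565ms @ 1 + 869.565ms (1)

note 2 onset = 1b = 869.565ms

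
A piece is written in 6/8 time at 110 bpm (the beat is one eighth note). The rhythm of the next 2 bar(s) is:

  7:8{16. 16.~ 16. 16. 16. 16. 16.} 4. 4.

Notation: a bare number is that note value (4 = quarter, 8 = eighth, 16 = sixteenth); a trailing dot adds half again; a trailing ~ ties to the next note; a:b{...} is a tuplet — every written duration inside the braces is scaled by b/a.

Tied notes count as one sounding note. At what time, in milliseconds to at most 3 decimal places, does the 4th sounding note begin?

note 4 onset = 24/7b = 1870.13ms

1. 0.0ms @ 0 + 467.532ms (6/7)
2. 467.532ms @ 6/7 + 935.065ms (12/7)
3. 1402.597ms @ 18/7 + 467.532ms (6/7)
4. 1870.13ms @ 24/7 + 467.532ms (6/7)
5. 2337.662ms @ 30/7 + 467.532ms (6/7)
6. 2805.195ms @ 36/7 + 467.532ms (6/7)
7. 3272.727ms @ 6 + 1636.364ms (3)
8. 4909.091ms @ 9 + 1636.364ms (3)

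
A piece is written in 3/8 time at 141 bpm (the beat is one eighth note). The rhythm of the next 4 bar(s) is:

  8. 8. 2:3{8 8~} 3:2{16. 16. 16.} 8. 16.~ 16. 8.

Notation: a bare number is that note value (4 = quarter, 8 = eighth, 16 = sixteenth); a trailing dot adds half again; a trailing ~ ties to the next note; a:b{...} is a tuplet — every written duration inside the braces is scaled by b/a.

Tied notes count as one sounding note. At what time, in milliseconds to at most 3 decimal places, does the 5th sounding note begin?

1. 0.0ms @ 0 + 638.298ms (3/2)
2. 638.298ms @ 3/2 + 638.298ms (3/2)
3. 1276.596ms @ 3 + 638.298ms (3/2)
4. 1914.894ms @ 9/2 + 851.064ms (2)
5. 2765.957ms @ 13/2 + 212.766ms (1/2)
6. 2978.723ms @ 7 + 212.766ms (1/2)
7. 3191.489ms @ 15/2 + 638.298ms (3/2)
8. 3829.787ms @ 9 + 638.298ms (3/2)
9. 4468.085ms @ 21/2 + 638.298ms (3/2)

note 5 onset = 13/2b = 2765.957ms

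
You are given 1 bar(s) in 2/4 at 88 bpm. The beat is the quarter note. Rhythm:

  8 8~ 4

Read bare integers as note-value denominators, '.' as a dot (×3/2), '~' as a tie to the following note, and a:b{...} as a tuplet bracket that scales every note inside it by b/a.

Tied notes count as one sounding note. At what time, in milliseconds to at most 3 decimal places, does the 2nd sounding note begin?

1. 0.0ms @ 0 + 340.909ms (1/2)
2. 340.909ms @ 1/2 + 1022.727ms (3/2)

note 2 onset = 1/2b = 340.909ms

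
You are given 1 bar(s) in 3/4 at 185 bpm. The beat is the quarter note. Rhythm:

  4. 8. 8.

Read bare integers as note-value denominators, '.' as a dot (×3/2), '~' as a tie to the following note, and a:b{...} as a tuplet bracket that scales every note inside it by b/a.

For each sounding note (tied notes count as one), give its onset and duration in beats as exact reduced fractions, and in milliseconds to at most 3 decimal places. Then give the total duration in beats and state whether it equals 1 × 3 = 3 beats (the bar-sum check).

1) 0.0ms=0b +486.486ms=3/2b
2) 486.486ms=3/2b +243.243ms=3/4b
3) 729.73ms=9/4b +243.243ms=3/4b
Σ=3b of 3 (185bpm 3/4) — PASS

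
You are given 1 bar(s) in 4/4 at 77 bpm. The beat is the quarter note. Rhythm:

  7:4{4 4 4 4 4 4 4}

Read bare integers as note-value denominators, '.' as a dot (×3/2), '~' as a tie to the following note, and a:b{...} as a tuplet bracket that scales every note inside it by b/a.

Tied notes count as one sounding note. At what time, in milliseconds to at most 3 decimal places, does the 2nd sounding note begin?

note 2 onset = 4/7b = 445.269ms

1. 0.0ms @ 0 + 445.269ms (4/7)
2. 445.269ms @ 4/7 + 445.269ms (4/7)
3. 890.538ms @ 8/7 + 445.269ms (4/7)
4. 1335.807ms @ 12/7 + 445.269ms (4/7)
5. 1781.076ms @ 16/7 + 445.269ms (4/7)
6. 2226.345ms @ 20/7 + 445.269ms (4/7)
7. 2671.614ms @ 24/7 + 445.269ms (4/7)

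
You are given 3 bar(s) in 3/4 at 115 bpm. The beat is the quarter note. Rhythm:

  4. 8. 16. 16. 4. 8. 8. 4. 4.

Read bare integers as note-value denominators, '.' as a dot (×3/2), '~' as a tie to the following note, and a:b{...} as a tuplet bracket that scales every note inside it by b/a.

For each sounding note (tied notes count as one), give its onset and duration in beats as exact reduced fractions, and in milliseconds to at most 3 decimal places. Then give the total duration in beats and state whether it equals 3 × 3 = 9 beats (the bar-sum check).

1) 0.0ms=0b +782.609ms=3/2b
2) 782.609ms=3/2b +391.304ms=3/4b
3) 1173.913ms=9/4b +195.652ms=3/8b
4) 1369.565ms=21/8b +195.652ms=3/8b
5) 1565.217ms=3b +782.609ms=3/2b
6) 2347.826ms=9/2b +391.304ms=3/4b
7) 2739.13ms=21/4b +391.304ms=3/4b
8) 3130.435ms=6b +782.609ms=3/2b
9) 3913.043ms=15/2b +782.609ms=3/2b
Σ=9b of 9 (115bpm 3/4) — PASS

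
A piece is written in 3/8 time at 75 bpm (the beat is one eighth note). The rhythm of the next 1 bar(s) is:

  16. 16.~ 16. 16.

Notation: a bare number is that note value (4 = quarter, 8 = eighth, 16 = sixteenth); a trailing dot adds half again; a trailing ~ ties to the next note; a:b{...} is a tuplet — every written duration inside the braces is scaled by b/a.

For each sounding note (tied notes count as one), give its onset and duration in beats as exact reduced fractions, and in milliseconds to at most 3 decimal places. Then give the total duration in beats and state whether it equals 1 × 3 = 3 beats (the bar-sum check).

1) 0.0ms=0b +600.0ms=3/4b
2) 600.0ms=3/4b +1200.0ms=3/2b
3) 1800.0ms=9/4b +600.0ms=3/4b
Σ=3b of 3 (75bpm 3/8) — PASS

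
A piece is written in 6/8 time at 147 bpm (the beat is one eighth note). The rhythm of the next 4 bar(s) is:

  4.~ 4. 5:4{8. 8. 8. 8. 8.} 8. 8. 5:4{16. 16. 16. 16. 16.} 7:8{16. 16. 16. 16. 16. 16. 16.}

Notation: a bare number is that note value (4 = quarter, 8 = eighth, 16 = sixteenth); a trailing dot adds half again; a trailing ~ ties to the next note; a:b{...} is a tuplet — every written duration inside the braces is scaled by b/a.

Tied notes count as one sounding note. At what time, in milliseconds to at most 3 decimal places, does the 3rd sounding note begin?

1. 0.0ms @ 0 + 2448.98ms (6)
2. 2448.98ms @ 6 + 489.796ms (6/5)
3. 2938.776ms @ 36/5 + 489.796ms (6/5)
4. 3428.571ms @ 42/5 + 489.796ms (6/5)
5. 3918.367ms @ 48/5 + 489.796ms (6/5)
6. 4408.163ms @ 54/5 + 489.796ms (6/5)
7. 4897.959ms @ 12 + 612.245ms (3/2)
8. 5510.204ms @ 27/2 + 612.245ms (3/2)
9. 6122.449ms @ 15 + 244.898ms (3/5)
10. 6367.347ms @ 78/5 + 244.898ms (3/5)
11. 6612.245ms @ 81/5 + 244.898ms (3/5)
12. 6857.143ms @ 84/5 + 244.898ms (3/5)
13. 7102.041ms @ 87/5 + 244.898ms (3/5)
14. 7346.939ms @ 18 + 349.854ms (6/7)
15. 7696.793ms @ 132/7 + 349.854ms (6/7)
16. 8046.647ms @ 138/7 + 349.854ms (6/7)
17. 8396.501ms @ 144/7 + 349.854ms (6/7)
18. 8746.356ms @ 150/7 + 349.854ms (6/7)
19. 9096.21ms @ 156/7 + 349.854ms (6/7)
20. 9446.064ms @ 162/7 + 349.854ms (6/7)

note 3 onset = 36/5b = 2938.776ms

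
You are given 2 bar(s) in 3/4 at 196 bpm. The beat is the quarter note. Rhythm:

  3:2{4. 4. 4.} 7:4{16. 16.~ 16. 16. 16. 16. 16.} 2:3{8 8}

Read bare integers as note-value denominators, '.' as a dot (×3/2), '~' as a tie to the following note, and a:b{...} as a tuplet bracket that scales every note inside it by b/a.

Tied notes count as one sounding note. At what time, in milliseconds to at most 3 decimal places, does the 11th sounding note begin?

1. 0.0ms @ 0 + 306.122ms (1)
2. 306.122ms @ 1 + 306.122ms (1)
3. 612.245ms @ 2 + 306.122ms (1)
4. 918.367ms @ 3 + 65.598ms (3/14)
5. 983.965ms @ 45/14 + 131.195ms (3/7)
6. 1115.16ms @ 51/14 + 65.598ms (3/14)
7. 1180.758ms @ 27/7 + 65.598ms (3/14)
8. 1246.356ms @ 57/14 + 65.598ms (3/14)
9. 1311.953ms @ 30/7 + 65.598ms (3/14)
10. 1377.551ms @ 9/2 + 229.592ms (3/4)
11. 1607.143ms @ 21/4 + 229.592ms (3/4)

note 11 onset = 21/4b = 1607.143ms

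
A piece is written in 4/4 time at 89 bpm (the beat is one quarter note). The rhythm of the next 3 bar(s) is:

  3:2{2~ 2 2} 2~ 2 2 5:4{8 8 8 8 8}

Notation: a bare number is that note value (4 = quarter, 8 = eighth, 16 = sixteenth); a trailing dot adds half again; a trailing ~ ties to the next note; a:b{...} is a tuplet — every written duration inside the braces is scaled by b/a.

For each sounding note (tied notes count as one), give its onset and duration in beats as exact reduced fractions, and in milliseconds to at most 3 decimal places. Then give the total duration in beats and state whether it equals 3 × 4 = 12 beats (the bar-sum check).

1) 0.0ms=0b +1797.753ms=8/3b
2) 1797.753ms=8/3b +898.876ms=4/3b
3) 2696.629ms=4b +2696.629ms=4b
4) 5393.258ms=8b +1348.315ms=2b
5) 6741.573ms=10b +269.663ms=2/5b
6) 7011.236ms=52/5b +269.663ms=2/5b
7) 7280.899ms=54/5b +269.663ms=2/5b
8) 7550.562ms=56/5b +269.663ms=2/5b
9) 7820.225ms=58/5b +269.663ms=2/5b
Σ=12b of 12 (89bpm 4/4) — PASS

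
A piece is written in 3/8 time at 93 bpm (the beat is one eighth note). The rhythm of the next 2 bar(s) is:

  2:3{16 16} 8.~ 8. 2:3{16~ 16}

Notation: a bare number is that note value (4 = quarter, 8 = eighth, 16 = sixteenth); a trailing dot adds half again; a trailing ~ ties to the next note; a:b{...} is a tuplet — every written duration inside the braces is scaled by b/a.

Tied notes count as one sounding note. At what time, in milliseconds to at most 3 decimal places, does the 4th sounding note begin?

1. 0.0ms @ 0 + 483.871ms (3/4)
2. 483.871ms @ 3/4 + 483.871ms (3/4)
3. 967.742ms @ 3/2 + 1935.484ms (3)
4. 2903.226ms @ 9/2 + 967.742ms (3/2)

note 4 onset = 9/2b = 2903.226ms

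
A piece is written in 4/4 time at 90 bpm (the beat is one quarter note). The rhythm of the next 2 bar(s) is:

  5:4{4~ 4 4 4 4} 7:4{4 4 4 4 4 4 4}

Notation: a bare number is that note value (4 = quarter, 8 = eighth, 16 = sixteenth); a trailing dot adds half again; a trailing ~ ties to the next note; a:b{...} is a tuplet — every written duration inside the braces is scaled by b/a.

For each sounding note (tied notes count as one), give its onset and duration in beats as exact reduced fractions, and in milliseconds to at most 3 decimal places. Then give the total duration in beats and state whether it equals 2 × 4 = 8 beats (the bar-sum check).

1) 0.0ms=0b +1066.667ms=8/5b
2) 1066.667ms=8/5b +533.333ms=4/5b
3) 1600.0ms=12/5b +533.333ms=4/5b
4) 2133.333ms=16/5b +533.333ms=4/5b
5) 2666.667ms=4b +380.952ms=4/7b
6) 3047.619ms=32/7b +380.952ms=4/7b
7) 3428.571ms=36/7b +380.952ms=4/7b
8) 3809.524ms=40/7b +380.952ms=4/7b
9) 4190.476ms=44/7b +380.952ms=4/7b
10) 4571.429ms=48/7b +380.952ms=4/7b
11) 4952.381ms=52/7b +380.952ms=4/7b
Σ=8b of 8 (90bpm 4/4) — PASS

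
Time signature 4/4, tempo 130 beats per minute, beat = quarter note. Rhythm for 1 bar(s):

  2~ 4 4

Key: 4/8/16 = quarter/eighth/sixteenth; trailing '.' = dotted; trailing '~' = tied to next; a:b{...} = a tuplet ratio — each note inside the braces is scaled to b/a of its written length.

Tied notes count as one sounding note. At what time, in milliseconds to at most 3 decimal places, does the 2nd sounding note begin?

note 2 onset = 3b = 1384.615ms

1. 0.0ms @ 0 + 1384.615ms (3)
2. 1384.615ms @ 3 + 461.538ms (1)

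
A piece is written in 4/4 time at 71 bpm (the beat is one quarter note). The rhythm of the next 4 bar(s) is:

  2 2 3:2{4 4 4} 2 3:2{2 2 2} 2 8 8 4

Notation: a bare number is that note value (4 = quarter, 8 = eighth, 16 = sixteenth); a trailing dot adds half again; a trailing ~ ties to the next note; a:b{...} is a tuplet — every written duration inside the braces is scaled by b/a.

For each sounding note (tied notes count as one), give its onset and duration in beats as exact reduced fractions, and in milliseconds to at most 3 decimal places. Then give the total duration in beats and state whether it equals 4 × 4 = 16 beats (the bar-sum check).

1) 0.0ms=0b +1690.141ms=2b
2) 1690.141ms=2b +1690.141ms=2b
3) 3380.282ms=4b +563.38ms=2/3b
4) 3943.662ms=14/3b +563.38ms=2/3b
5) 4507.042ms=16/3b +563.38ms=2/3b
6) 5070.423ms=6b +1690.141ms=2b
7) 6760.563ms=8b +1126.761ms=4/3b
8) 7887.324ms=28/3b +1126.761ms=4/3b
9) 9014.085ms=32/3b +1126.761ms=4/3b
10) 10140.845ms=12b +1690.141ms=2b
11) 11830.986ms=14b +422.535ms=1/2b
12) 12253.521ms=29/2b +422.535ms=1/2b
13) 12676.056ms=15b +845.07ms=1b
Σ=16b of 16 (71bpm 4/4) — PASS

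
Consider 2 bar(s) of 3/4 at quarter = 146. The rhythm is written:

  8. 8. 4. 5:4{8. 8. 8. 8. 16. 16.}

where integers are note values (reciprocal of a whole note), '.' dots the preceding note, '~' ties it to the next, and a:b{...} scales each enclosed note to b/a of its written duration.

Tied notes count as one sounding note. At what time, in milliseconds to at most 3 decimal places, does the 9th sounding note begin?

note 9 onset = 57/10b = 2342.466ms

1. 0.0ms @ 0 + 308.219ms (3/4)
2. 308.219ms @ 3/4 + 308.219ms (3/4)
3. 616.438ms @ 3/2 + 616.438ms (3/2)
4. 1232.877ms @ 3 + 246.575ms (3/5)
5. 1479.452ms @ 18/5 + 246.575ms (3/5)
6. 1726.027ms @ 21/5 + 246.575ms (3/5)
7. 1972.603ms @ 24/5 + 246.575ms (3/5)
8. 2219.178ms @ 27/5 + 123.288ms (3/10)
9. 2342.466ms @ 57/10 + 123.288ms (3/10)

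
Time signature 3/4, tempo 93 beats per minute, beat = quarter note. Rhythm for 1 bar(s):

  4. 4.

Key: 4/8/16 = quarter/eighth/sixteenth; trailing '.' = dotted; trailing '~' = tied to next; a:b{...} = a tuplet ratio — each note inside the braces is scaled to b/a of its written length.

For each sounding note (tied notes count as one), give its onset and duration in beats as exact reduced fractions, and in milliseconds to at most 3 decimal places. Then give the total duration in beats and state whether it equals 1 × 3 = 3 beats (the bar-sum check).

1) 0.0ms=0b +967.742ms=3/2b
2) 967.742ms=3/2b +967.742ms=3/2b
Σ=3b of 3 (93bpm 3/4) — PASS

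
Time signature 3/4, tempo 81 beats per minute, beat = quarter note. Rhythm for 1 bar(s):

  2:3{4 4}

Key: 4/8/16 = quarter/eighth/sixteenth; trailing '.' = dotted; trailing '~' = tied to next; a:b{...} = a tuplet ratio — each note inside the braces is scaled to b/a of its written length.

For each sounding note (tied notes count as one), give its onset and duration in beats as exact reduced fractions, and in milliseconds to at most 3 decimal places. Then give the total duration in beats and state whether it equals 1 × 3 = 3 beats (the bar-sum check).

1) 0.0ms=0b +1111.111ms=3/2b
2) 1111.111ms=3/2b +1111.111ms=3/2b
Σ=3b of 3 (81bpm 3/4) — PASS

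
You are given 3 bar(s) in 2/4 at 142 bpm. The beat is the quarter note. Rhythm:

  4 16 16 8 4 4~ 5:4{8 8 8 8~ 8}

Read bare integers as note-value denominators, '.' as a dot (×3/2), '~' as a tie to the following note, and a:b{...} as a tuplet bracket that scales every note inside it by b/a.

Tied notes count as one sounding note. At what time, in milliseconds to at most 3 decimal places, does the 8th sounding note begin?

note 8 onset = 24/5b = 2028.169ms

1. 0.0ms @ 0 + 422.535ms (1)
2. 422.535ms @ 1 + 105.634ms (1/4)
3. 528.169ms @ 5/4 + 105.634ms (1/4)
4. 633.803ms @ 3/2 + 211.268ms (1/2)
5. 845.07ms @ 2 + 422.535ms (1)
6. 1267.606ms @ 3 + 591.549ms (7/5)
7. 1859.155ms @ 22/5 + 169.014ms (2/5)
8. 2028.169ms @ 24/5 + 169.014ms (2/5)
9. 2197.183ms @ 26/5 + 338.028ms (4/5)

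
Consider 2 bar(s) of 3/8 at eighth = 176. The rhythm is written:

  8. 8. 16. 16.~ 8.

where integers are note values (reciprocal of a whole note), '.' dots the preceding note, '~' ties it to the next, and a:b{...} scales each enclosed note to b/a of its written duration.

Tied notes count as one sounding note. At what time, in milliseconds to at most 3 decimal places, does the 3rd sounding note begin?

1. 0.0ms @ 0 + 511.364ms (3/2)
2. 511.364ms @ 3/2 + 511.364ms (3/2)
3. 1022.727ms @ 3 + 255.682ms (3/4)
4. 1278.409ms @ 15/4 + 767.045ms (9/4)

note 3 onset = 3b = 1022.727ms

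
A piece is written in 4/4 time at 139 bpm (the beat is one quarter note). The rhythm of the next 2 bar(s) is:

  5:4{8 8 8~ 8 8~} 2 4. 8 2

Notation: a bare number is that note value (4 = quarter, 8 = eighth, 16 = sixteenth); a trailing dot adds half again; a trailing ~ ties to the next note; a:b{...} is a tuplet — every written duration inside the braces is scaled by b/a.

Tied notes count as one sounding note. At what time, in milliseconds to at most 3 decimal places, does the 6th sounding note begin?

1. 0.0ms @ 0 + 172.662ms (2/5)
2. 172.662ms @ 2/5 + 172.662ms (2/5)
3. 345.324ms @ 4/5 + 345.324ms (4/5)
4. 690.647ms @ 8/5 + 1035.971ms (12/5)
5. 1726.619ms @ 4 + 647.482ms (3/2)
6. 2374.101ms @ 11/2 + 215.827ms (1/2)
7. 2589.928ms @ 6 + 863.309ms (2)

note 6 onset = 11/2b = 2374.101ms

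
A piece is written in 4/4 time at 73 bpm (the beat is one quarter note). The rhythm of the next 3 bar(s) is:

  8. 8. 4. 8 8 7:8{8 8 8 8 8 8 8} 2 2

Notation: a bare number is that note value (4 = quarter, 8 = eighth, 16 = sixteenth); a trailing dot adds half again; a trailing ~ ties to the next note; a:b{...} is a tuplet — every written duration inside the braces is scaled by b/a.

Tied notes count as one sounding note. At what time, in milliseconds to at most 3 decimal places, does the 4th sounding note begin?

1. 0.0ms @ 0 + 616.438ms (3/4)
2. 616.438ms @ 3/4 + 616.438ms (3/4)
3. 1232.877ms @ 3/2 + 1232.877ms (3/2)
4. 2465.753ms @ 3 + 410.959ms (1/2)
5. 2876.712ms @ 7/2 + 410.959ms (1/2)
6. 3287.671ms @ 4 + 469.667ms (4/7)
7. 3757.339ms @ 32/7 + 469.667ms (4/7)
8. 4227.006ms @ 36/7 + 469.667ms (4/7)
9. 4696.673ms @ 40/7 + 469.667ms (4/7)
10. 5166.341ms @ 44/7 + 469.667ms (4/7)
11. 5636.008ms @ 48/7 + 469.667ms (4/7)
12. 6105.675ms @ 52/7 + 469.667ms (4/7)
13. 6575.342ms @ 8 + 1643.836ms (2)
14. 8219.178ms @ 10 + 1643.836ms (2)

note 4 onset = 3b = 2465.753ms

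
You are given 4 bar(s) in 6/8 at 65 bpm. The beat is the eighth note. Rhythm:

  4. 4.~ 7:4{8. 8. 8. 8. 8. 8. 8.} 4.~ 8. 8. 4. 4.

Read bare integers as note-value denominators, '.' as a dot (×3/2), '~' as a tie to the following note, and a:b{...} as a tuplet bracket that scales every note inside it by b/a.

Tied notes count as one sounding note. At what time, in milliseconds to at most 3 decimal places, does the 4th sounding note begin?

note 4 onset = 54/7b = 7120.879ms

1. 0.0ms @ 0 + 2769.231ms (3)
2. 2769.231ms @ 3 + 3560.44ms (27/7)
3. 6329.67ms @ 48/7 + 791.209ms (6/7)
4. 7120.879ms @ 54/7 + 791.209ms (6/7)
5. 7912.088ms @ 60/7 + 791.209ms (6/7)
6. 8703.297ms @ 66/7 + 791.209ms (6/7)
7. 9494.505ms @ 72/7 + 791.209ms (6/7)
8. 10285.714ms @ 78/7 + 791.209ms (6/7)
9. 11076.923ms @ 12 + 4153.846ms (9/2)
10. 15230.769ms @ 33/2 + 1384.615ms (3/2)
11. 16615.385ms @ 18 + 2769.231ms (3)
12. 19384.615ms @ 21 + 2769.231ms (3)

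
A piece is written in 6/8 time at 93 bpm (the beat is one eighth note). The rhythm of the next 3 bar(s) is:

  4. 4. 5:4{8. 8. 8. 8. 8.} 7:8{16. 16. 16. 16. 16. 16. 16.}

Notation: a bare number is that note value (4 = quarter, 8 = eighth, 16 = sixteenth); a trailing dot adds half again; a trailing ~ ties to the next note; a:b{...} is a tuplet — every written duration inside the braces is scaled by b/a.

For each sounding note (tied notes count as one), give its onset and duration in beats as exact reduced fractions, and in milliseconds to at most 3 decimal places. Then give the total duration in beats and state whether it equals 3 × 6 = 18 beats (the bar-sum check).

1) 0.0ms=0b +1935.484ms=3b
2) 1935.484ms=3b +1935.484ms=3b
3) 3870.968ms=6b +774.194ms=6/5b
4) 4645.161ms=36/5b +774.194ms=6/5b
5) 5419.355ms=42/5b +774.194ms=6/5b
6) 6193.548ms=48/5b +774.194ms=6/5b
7) 6967.742ms=54/5b +774.194ms=6/5b
8) 7741.935ms=12b +552.995ms=6/7b
9) 8294.931ms=90/7b +552.995ms=6/7b
10) 8847.926ms=96/7b +552.995ms=6/7b
11) 9400.922ms=102/7b +552.995ms=6/7b
12) 9953.917ms=108/7b +552.995ms=6/7b
13) 10506.912ms=114/7b +552.995ms=6/7b
14) 11059.908ms=120/7b +552.995ms=6/7b
Σ=18b of 18 (93bpm 6/8) — PASS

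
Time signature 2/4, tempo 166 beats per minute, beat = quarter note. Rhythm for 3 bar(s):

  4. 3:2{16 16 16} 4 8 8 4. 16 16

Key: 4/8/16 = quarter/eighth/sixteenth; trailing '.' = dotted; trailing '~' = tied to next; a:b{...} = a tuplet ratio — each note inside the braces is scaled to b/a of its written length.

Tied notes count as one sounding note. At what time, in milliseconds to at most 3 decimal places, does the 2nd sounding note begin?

note 2 onset = 3/2b = 542.169ms

1. 0.0ms @ 0 + 542.169ms (3/2)
2. 542.169ms @ 3/2 + 60.241ms (1/6)
3. 602.41ms @ 5/3 + 60.241ms (1/6)
4. 662.651ms @ 11/6 + 60.241ms (1/6)
5. 722.892ms @ 2 + 361.446ms (1)
6. 1084.337ms @ 3 + 180.723ms (1/2)
7. 1265.06ms @ 7/2 + 180.723ms (1/2)
8. 1445.783ms @ 4 + 542.169ms (3/2)
9. 1987.952ms @ 11/2 + 90.361ms (1/4)
10. 2078.313ms @ 23/4 + 90.361ms (1/4)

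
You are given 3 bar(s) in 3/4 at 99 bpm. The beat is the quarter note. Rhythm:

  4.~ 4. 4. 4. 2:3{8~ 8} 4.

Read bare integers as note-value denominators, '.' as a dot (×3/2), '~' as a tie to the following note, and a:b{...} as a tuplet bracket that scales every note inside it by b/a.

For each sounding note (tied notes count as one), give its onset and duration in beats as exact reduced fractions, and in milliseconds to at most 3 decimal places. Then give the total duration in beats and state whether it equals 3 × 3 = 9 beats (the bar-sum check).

1) 0.0ms=0b +1818.182ms=3b
2) 1818.182ms=3b +909.091ms=3/2b
3) 2727.273ms=9/2b +909.091ms=3/2b
4) 3636.364ms=6b +909.091ms=3/2b
5) 4545.455ms=15/2b +909.091ms=3/2b
Σ=9b of 9 (99bpm 3/4) — PASS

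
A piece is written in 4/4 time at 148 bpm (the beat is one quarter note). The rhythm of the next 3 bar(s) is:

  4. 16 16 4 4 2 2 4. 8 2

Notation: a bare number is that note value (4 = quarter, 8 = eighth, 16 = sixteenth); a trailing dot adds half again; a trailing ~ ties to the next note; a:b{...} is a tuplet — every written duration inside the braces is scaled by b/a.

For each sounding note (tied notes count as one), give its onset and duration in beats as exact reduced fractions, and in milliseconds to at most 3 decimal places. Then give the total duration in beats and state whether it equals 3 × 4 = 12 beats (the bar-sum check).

1) 0.0ms=0b +608.108ms=3/2b
2) 608.108ms=3/2b +101.351ms=1/4b
3) 709.459ms=7/4b +101.351ms=1/4b
4) 810.811ms=2b +405.405ms=1b
5) 1216.216ms=3b +405.405ms=1b
6) 1621.622ms=4b +810.811ms=2b
7) 2432.432ms=6b +810.811ms=2b
8) 3243.243ms=8b +608.108ms=3/2b
9) 3851.351ms=19/2b +202.703ms=1/2b
10) 4054.054ms=10b +810.811ms=2b
Σ=12b of 12 (148bpm 4/4) — PASS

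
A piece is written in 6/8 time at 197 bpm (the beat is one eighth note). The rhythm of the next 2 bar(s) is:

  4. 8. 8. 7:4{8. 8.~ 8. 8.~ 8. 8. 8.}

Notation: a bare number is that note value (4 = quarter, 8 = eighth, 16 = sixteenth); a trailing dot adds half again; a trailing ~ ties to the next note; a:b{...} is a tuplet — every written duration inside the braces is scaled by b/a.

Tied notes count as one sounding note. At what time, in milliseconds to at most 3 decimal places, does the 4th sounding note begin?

1. 0.0ms @ 0 + 913.706ms (3)
2. 913.706ms @ 3 + 456.853ms (3/2)
3. 1370.558ms @ 9/2 + 456.853ms (3/2)
4. 1827.411ms @ 6 + 261.059ms (6/7)
5. 2088.47ms @ 48/7 + 522.117ms (12/7)
6. 2610.587ms @ 60/7 + 522.117ms (12/7)
7. 3132.705ms @ 72/7 + 261.059ms (6/7)
8. 3393.764ms @ 78/7 + 261.059ms (6/7)

note 4 onset = 6b = 1827.411ms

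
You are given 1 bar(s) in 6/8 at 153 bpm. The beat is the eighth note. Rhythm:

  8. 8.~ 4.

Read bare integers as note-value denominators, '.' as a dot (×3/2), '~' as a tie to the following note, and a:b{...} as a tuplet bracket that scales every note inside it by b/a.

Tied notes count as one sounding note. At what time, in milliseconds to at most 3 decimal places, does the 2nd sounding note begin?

1. 0.0ms @ 0 + 588.235ms (3/2)
2. 588.235ms @ 3/2 + 1764.706ms (9/2)

note 2 onset = 3/2b = 588.235ms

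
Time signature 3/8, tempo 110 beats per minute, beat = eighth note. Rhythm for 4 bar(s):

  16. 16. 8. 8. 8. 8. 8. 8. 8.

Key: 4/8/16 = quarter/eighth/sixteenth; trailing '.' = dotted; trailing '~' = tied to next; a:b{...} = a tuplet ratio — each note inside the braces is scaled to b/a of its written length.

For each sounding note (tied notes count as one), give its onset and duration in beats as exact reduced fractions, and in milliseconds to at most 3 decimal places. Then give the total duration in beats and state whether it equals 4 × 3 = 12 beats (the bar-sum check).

1) 0.0ms=0b +409.091ms=3/4b
2) 409.091ms=3/4b +409.091ms=3/4b
3) 818.182ms=3/2b +818.182ms=3/2b
4) 1636.364ms=3b +818.182ms=3/2b
5) 2454.545ms=9/2b +818.182ms=3/2b
6) 3272.727ms=6b +818.182ms=3/2b
7) 4090.909ms=15/2b +818.182ms=3/2b
8) 4909.091ms=9b +818.182ms=3/2b
9) 5727.273ms=21/2b +818.182ms=3/2b
Σ=12b of 12 (110bpm 3/8) — PASS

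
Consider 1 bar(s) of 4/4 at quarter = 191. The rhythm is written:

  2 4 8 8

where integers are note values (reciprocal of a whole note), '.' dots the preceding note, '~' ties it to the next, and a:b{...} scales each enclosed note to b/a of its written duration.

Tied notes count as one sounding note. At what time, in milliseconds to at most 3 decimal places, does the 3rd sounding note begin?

1. 0.0ms @ 0 + 628.272ms (2)
2. 628.272ms @ 2 + 314.136ms (1)
3. 942.408ms @ 3 + 157.068ms (1/2)
4. 1099.476ms @ 7/2 + 157.068ms (1/2)

note 3 onset = 3b = 942.408ms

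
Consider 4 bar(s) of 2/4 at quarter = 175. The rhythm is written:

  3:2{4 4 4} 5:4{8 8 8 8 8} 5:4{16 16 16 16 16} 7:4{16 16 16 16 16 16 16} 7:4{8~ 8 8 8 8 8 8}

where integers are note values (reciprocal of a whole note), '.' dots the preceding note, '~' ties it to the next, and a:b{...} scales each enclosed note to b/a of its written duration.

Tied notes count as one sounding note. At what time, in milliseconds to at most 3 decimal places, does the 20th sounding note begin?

note 20 onset = 41/7b = 2008.163ms

1. 0.0ms @ 0 + 228.571ms (2/3)
2. 228.571ms @ 2/3 + 228.571ms (2/3)
3. 457.143ms @ 4/3 + 228.571ms (2/3)
4. 685.714ms @ 2 + 137.143ms (2/5)
5. 822.857ms @ 12/5 + 137.143ms (2/5)
6. 960.0ms @ 14/5 + 137.143ms (2/5)
7. 1097.143ms @ 16/5 + 137.143ms (2/5)
8. 1234.286ms @ 18/5 + 137.143ms (2/5)
9. 1371.429ms @ 4 + 68.571ms (1/5)
10. 1440.0ms @ 21/5 + 68.571ms (1/5)
11. 1508.571ms @ 22/5 + 68.571ms (1/5)
12. 1577.143ms @ 23/5 + 68.571ms (1/5)
13. 1645.714ms @ 24/5 + 68.571ms (1/5)
14. 1714.286ms @ 5 + 48.98ms (1/7)
15. 1763.265ms @ 36/7 + 48.98ms (1/7)
16. 1812.245ms @ 37/7 + 48.98ms (1/7)
17. 1861.224ms @ 38/7 + 48.98ms (1/7)
18. 1910.204ms @ 39/7 + 48.98ms (1/7)
19. 1959.184ms @ 40/7 + 48.98ms (1/7)
20. 2008.163ms @ 41/7 + 48.98ms (1/7)
21. 2057.143ms @ 6 + 195.918ms (4/7)
22. 2253.061ms @ 46/7 + 97.959ms (2/7)
23. 2351.02ms @ 48/7 + 97.959ms (2/7)
24. 2448.98ms @ 50/7 + 97.959ms (2/7)
25. 2546.939ms @ 52/7 + 97.959ms (2/7)
26. 2644.898ms @ 54/7 + 97.959ms (2/7)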